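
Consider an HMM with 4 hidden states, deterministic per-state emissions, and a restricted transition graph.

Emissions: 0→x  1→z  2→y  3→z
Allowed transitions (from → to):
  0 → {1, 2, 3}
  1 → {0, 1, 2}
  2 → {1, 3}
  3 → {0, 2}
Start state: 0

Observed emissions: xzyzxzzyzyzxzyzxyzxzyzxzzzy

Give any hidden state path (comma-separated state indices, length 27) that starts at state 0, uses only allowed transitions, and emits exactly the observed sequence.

  0: obs=x cand={0} pick 0 [start]
  1: obs=z cand={1,3} pick 3 [0->3 ok]
  2: obs=y cand={2} pick 2 [3->2 ok]
  3: obs=z cand={1,3} pick 3 [2->3 ok]
  4: obs=x cand={0} pick 0 [3->0 ok]
  5: obs=z cand={1,3} pick 1 [0->1 ok]
  6: obs=z cand={1,3} pick 1 [1->1 ok]
  7: obs=y cand={2} pick 2 [1->2 ok]
  8: obs=z cand={1,3} pick 3 [2->3 ok]
  9: obs=y cand={2} pick 2 [3->2 ok]
  10: obs=z cand={1,3} pick 3 [2->3 ok]
  11: obs=x cand={0} pick 0 [3->0 ok]
  12: obs=z cand={1,3} pick 1 [0->1 ok]
  13: obs=y cand={2} pick 2 [1->2 ok]
  14: obs=z cand={1,3} pick 1 [2->1 ok]
  15: obs=x cand={0} pick 0 [1->0 ok]
  16: obs=y cand={2} pick 2 [0->2 ok]
  17: obs=z cand={1,3} pick 1 [2->1 ok]
  18: obs=x cand={0} pick 0 [1->0 ok]
  19: obs=z cand={1,3} pick 3 [0->3 ok]
  20: obs=y cand={2} pick 2 [3->2 ok]
  21: obs=z cand={1,3} pick 3 [2->3 ok]
  22: obs=x cand={0} pick 0 [3->0 ok]
  23: obs=z cand={1,3} pick 1 [0->1 ok]
  24: obs=z cand={1,3} pick 1 [1->1 ok]
  25: obs=z cand={1,3} pick 1 [1->1 ok]
  26: obs=y cand={2} pick 2 [1->2 ok]

0,3,2,3,0,1,1,2,3,2,3,0,1,2,1,0,2,1,0,3,2,3,0,1,1,1,2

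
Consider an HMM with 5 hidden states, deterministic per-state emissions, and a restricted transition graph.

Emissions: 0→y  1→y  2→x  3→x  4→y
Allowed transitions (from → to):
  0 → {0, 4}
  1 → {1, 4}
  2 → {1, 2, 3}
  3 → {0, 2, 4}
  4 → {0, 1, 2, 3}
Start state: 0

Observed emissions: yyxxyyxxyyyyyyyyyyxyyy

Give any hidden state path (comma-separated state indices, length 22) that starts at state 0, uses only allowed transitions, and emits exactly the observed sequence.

  t0 'y' -> {0,1,4}, take 0 (start)
  t1 'y' -> {0,1,4}, take 4 (0->4 ok)
  t2 'x' -> {2,3}, take 3 (4->3 ok)
  t3 'x' -> {2,3}, take 2 (3->2 ok)
  t4 'y' -> {0,1,4}, take 1 (2->1 ok)
  t5 'y' -> {0,1,4}, take 4 (1->4 ok)
  t6 'x' -> {2,3}, take 3 (4->3 ok)
  t7 'x' -> {2,3}, take 2 (3->2 ok)
  t8 'y' -> {0,1,4}, take 1 (2->1 ok)
  t9 'y' -> {0,1,4}, take 4 (1->4 ok)
  t10 'y' -> {0,1,4}, take 1 (4->1 ok)
  t11 'y' -> {0,1,4}, take 1 (1->1 ok)
  t12 'y' -> {0,1,4}, take 4 (1->4 ok)
  t13 'y' -> {0,1,4}, take 1 (4->1 ok)
  t14 'y' -> {0,1,4}, take 1 (1->1 ok)
  t15 'y' -> {0,1,4}, take 1 (1->1 ok)
  t16 'y' -> {0,1,4}, take 1 (1->1 ok)
  t17 'y' -> {0,1,4}, take 4 (1->4 ok)
  t18 'x' -> {2,3}, take 3 (4->3 ok)
  t19 'y' -> {0,1,4}, take 4 (3->4 ok)
  t20 'y' -> {0,1,4}, take 1 (4->1 ok)
  t21 'y' -> {0,1,4}, take 1 (1->1 ok)

0,4,3,2,1,4,3,2,1,4,1,1,4,1,1,1,1,4,3,4,1,1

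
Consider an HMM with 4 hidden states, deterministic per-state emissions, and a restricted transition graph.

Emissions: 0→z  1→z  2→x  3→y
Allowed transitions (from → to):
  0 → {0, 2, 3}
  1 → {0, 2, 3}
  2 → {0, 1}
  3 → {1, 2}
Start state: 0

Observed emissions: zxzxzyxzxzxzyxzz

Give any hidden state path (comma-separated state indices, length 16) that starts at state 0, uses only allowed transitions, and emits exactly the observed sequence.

  [0] z  {0,1}  => 0  start
  [1] x  {2}  => 2  0->2 ok
  [2] z  {0,1}  => 1  2->1 ok
  [3] x  {2}  => 2  1->2 ok
  [4] z  {0,1}  => 0  2->0 ok
  [5] y  {3}  => 3  0->3 ok
  [6] x  {2}  => 2  3->2 ok
  [7] z  {0,1}  => 1  2->1 ok
  [8] x  {2}  => 2  1->2 ok
  [9] z  {0,1}  => 0  2->0 ok
  [10] x  {2}  => 2  0->2 ok
  [11] z  {0,1}  => 1  2->1 ok
  [12] y  {3}  => 3  1->3 ok
  [13] x  {2}  => 2  3->2 ok
  [14] z  {0,1}  => 1  2->1 ok
  [15] z  {0,1}  => 0  1->0 ok

0,2,1,2,0,3,2,1,2,0,2,1,3,2,1,0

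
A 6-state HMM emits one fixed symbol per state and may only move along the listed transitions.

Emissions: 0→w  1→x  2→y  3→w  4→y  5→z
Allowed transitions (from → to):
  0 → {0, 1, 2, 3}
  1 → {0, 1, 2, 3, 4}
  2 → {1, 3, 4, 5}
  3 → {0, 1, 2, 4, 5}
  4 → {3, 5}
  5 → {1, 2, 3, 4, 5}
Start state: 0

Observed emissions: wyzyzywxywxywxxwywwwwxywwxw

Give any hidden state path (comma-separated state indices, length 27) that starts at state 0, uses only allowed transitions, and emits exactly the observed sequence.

0,2,5,2,5,2,3,1,2,3,1,2,3,1,1,3,4,3,0,3,0,1,2,3,0,1,0

  [0] w  {0,3}  => 0  start
  [1] y  {2,4}  => 2  0->2 ok
  [2] z  {5}  => 5  2->5 ok
  [3] y  {2,4}  => 2  5->2 ok
  [4] z  {5}  => 5  2->5 ok
  [5] y  {2,4}  => 2  5->2 ok
  [6] w  {0,3}  => 3  2->3 ok
  [7] x  {1}  => 1  3->1 ok
  [8] y  {2,4}  => 2  1->2 ok
  [9] w  {0,3}  => 3  2->3 ok
  [10] x  {1}  => 1  3->1 ok
  [11] y  {2,4}  => 2  1->2 ok
  [12] w  {0,3}  => 3  2->3 ok
  [13] x  {1}  => 1  3->1 ok
  [14] x  {1}  => 1  1->1 ok
  [15] w  {0,3}  => 3  1->3 ok
  [16] y  {2,4}  => 4  3->4 ok
  [17] w  {0,3}  => 3  4->3 ok
  [18] w  {0,3}  => 0  3->0 ok
  [19] w  {0,3}  => 3  0->3 ok
  [20] w  {0,3}  => 0  3->0 ok
  [21] x  {1}  => 1  0->1 ok
  [22] y  {2,4}  => 2  1->2 ok
  [23] w  {0,3}  => 3  2->3 ok
  [24] w  {0,3}  => 0  3->0 ok
  [25] x  {1}  => 1  0->1 ok
  [26] w  {0,3}  => 0  1->0 ok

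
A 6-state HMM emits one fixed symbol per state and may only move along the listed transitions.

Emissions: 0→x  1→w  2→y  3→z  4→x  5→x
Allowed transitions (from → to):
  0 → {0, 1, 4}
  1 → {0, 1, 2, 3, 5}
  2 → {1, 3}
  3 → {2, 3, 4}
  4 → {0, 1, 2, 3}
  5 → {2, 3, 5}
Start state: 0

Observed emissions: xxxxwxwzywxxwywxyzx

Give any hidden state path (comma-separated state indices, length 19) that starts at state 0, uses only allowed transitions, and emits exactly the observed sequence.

  t0 'x' -> {0,4,5}, take 0 (start)
  t1 'x' -> {0,4,5}, take 4 (0->4 ok)
  t2 'x' -> {0,4,5}, take 0 (4->0 ok)
  t3 'x' -> {0,4,5}, take 0 (0->0 ok)
  t4 'w' -> {1}, take 1 (0->1 ok)
  t5 'x' -> {0,4,5}, take 0 (1->0 ok)
  t6 'w' -> {1}, take 1 (0->1 ok)
  t7 'z' -> {3}, take 3 (1->3 ok)
  t8 'y' -> {2}, take 2 (3->2 ok)
  t9 'w' -> {1}, take 1 (2->1 ok)
  t10 'x' -> {0,4,5}, take 0 (1->0 ok)
  t11 'x' -> {0,4,5}, take 0 (0->0 ok)
  t12 'w' -> {1}, take 1 (0->1 ok)
  t13 'y' -> {2}, take 2 (1->2 ok)
  t14 'w' -> {1}, take 1 (2->1 ok)
  t15 'x' -> {0,4,5}, take 5 (1->5 ok)
  t16 'y' -> {2}, take 2 (5->2 ok)
  t17 'z' -> {3}, take 3 (2->3 ok)
  t18 'x' -> {0,4,5}, take 4 (3->4 ok)

0,4,0,0,1,0,1,3,2,1,0,0,1,2,1,5,2,3,4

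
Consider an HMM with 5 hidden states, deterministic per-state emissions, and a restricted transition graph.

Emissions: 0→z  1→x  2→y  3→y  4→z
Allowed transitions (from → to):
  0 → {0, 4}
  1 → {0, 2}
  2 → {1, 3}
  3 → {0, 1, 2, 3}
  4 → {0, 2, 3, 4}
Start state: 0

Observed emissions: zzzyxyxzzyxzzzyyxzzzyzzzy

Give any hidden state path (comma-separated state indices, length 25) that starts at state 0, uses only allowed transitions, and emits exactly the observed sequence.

0,0,4,2,1,2,1,0,4,2,1,0,0,4,2,3,1,0,0,4,3,0,4,4,2

  0: obs=z cand={0,4} pick 0 [start]
  1: obs=z cand={0,4} pick 0 [0->0 ok]
  2: obs=z cand={0,4} pick 4 [0->4 ok]
  3: obs=y cand={2,3} pick 2 [4->2 ok]
  4: obs=x cand={1} pick 1 [2->1 ok]
  5: obs=y cand={2,3} pick 2 [1->2 ok]
  6: obs=x cand={1} pick 1 [2->1 ok]
  7: obs=z cand={0,4} pick 0 [1->0 ok]
  8: obs=z cand={0,4} pick 4 [0->4 ok]
  9: obs=y cand={2,3} pick 2 [4->2 ok]
  10: obs=x cand={1} pick 1 [2->1 ok]
  11: obs=z cand={0,4} pick 0 [1->0 ok]
  12: obs=z cand={0,4} pick 0 [0->0 ok]
  13: obs=z cand={0,4} pick 4 [0->4 ok]
  14: obs=y cand={2,3} pick 2 [4->2 ok]
  15: obs=y cand={2,3} pick 3 [2->3 ok]
  16: obs=x cand={1} pick 1 [3->1 ok]
  17: obs=z cand={0,4} pick 0 [1->0 ok]
  18: obs=z cand={0,4} pick 0 [0->0 ok]
  19: obs=z cand={0,4} pick 4 [0->4 ok]
  20: obs=y cand={2,3} pick 3 [4->3 ok]
  21: obs=z cand={0,4} pick 0 [3->0 ok]
  22: obs=z cand={0,4} pick 4 [0->4 ok]
  23: obs=z cand={0,4} pick 4 [4->4 ok]
  24: obs=y cand={2,3} pick 2 [4->2 ok]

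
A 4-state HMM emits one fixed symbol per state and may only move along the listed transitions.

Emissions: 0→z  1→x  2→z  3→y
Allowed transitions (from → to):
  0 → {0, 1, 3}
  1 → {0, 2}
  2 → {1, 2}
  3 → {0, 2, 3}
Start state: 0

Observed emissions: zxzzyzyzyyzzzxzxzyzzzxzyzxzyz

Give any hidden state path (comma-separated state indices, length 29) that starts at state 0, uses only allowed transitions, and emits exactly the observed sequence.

  0: obs=z cand={0,2} pick 0 [start]
  1: obs=x cand={1} pick 1 [0->1 ok]
  2: obs=z cand={0,2} pick 0 [1->0 ok]
  3: obs=z cand={0,2} pick 0 [0->0 ok]
  4: obs=y cand={3} pick 3 [0->3 ok]
  5: obs=z cand={0,2} pick 0 [3->0 ok]
  6: obs=y cand={3} pick 3 [0->3 ok]
  7: obs=z cand={0,2} pick 0 [3->0 ok]
  8: obs=y cand={3} pick 3 [0->3 ok]
  9: obs=y cand={3} pick 3 [3->3 ok]
  10: obs=z cand={0,2} pick 2 [3->2 ok]
  11: obs=z cand={0,2} pick 2 [2->2 ok]
  12: obs=z cand={0,2} pick 2 [2->2 ok]
  13: obs=x cand={1} pick 1 [2->1 ok]
  14: obs=z cand={0,2} pick 2 [1->2 ok]
  15: obs=x cand={1} pick 1 [2->1 ok]
  16: obs=z cand={0,2} pick 0 [1->0 ok]
  17: obs=y cand={3} pick 3 [0->3 ok]
  18: obs=z cand={0,2} pick 2 [3->2 ok]
  19: obs=z cand={0,2} pick 2 [2->2 ok]
  20: obs=z cand={0,2} pick 2 [2->2 ok]
  21: obs=x cand={1} pick 1 [2->1 ok]
  22: obs=z cand={0,2} pick 0 [1->0 ok]
  23: obs=y cand={3} pick 3 [0->3 ok]
  24: obs=z cand={0,2} pick 0 [3->0 ok]
  25: obs=x cand={1} pick 1 [0->1 ok]
  26: obs=z cand={0,2} pick 0 [1->0 ok]
  27: obs=y cand={3} pick 3 [0->3 ok]
  28: obs=z cand={0,2} pick 0 [3->0 ok]

0,1,0,0,3,0,3,0,3,3,2,2,2,1,2,1,0,3,2,2,2,1,0,3,0,1,0,3,0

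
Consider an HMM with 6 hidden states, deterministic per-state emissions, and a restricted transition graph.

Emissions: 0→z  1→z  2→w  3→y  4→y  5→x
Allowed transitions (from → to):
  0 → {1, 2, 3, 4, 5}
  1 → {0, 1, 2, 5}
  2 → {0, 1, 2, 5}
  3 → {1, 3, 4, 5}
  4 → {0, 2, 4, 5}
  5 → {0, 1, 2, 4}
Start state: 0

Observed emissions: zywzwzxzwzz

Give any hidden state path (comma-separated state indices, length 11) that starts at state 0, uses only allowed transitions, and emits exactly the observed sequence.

  t0 'z' -> {0,1}, take 0 (start)
  t1 'y' -> {3,4}, take 4 (0->4 ok)
  t2 'w' -> {2}, take 2 (4->2 ok)
  t3 'z' -> {0,1}, take 1 (2->1 ok)
  t4 'w' -> {2}, take 2 (1->2 ok)
  t5 'z' -> {0,1}, take 0 (2->0 ok)
  t6 'x' -> {5}, take 5 (0->5 ok)
  t7 'z' -> {0,1}, take 0 (5->0 ok)
  t8 'w' -> {2}, take 2 (0->2 ok)
  t9 'z' -> {0,1}, take 1 (2->1 ok)
  t10 'z' -> {0,1}, take 1 (1->1 ok)

0,4,2,1,2,0,5,0,2,1,1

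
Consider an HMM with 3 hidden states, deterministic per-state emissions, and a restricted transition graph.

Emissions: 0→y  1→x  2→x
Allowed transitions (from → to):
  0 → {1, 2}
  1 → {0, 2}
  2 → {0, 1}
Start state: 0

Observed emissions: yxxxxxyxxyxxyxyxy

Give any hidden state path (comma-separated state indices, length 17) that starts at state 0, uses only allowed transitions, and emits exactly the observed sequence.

0,1,2,1,2,1,0,1,2,0,2,1,0,2,0,1,0

  0: obs=y cand={0} pick 0 [start]
  1: obs=x cand={1,2} pick 1 [0->1 ok]
  2: obs=x cand={1,2} pick 2 [1->2 ok]
  3: obs=x cand={1,2} pick 1 [2->1 ok]
  4: obs=x cand={1,2} pick 2 [1->2 ok]
  5: obs=x cand={1,2} pick 1 [2->1 ok]
  6: obs=y cand={0} pick 0 [1->0 ok]
  7: obs=x cand={1,2} pick 1 [0->1 ok]
  8: obs=x cand={1,2} pick 2 [1->2 ok]
  9: obs=y cand={0} pick 0 [2->0 ok]
  10: obs=x cand={1,2} pick 2 [0->2 ok]
  11: obs=x cand={1,2} pick 1 [2->1 ok]
  12: obs=y cand={0} pick 0 [1->0 ok]
  13: obs=x cand={1,2} pick 2 [0->2 ok]
  14: obs=y cand={0} pick 0 [2->0 ok]
  15: obs=x cand={1,2} pick 1 [0->1 ok]
  16: obs=y cand={0} pick 0 [1->0 ok]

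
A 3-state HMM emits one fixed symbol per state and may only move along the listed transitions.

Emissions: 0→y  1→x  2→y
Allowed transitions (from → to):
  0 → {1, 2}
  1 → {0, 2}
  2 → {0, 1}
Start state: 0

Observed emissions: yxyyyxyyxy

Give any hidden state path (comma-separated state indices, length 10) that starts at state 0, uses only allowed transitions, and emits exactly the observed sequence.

0,1,2,0,2,1,2,0,1,0

  pos 0: y in {0,2}, choose 0; start
  pos 1: x in {1}, choose 1; 0->1 ok
  pos 2: y in {0,2}, choose 2; 1->2 ok
  pos 3: y in {0,2}, choose 0; 2->0 ok
  pos 4: y in {0,2}, choose 2; 0->2 ok
  pos 5: x in {1}, choose 1; 2->1 ok
  pos 6: y in {0,2}, choose 2; 1->2 ok
  pos 7: y in {0,2}, choose 0; 2->0 ok
  pos 8: x in {1}, choose 1; 0->1 ok
  pos 9: y in {0,2}, choose 0; 1->0 ok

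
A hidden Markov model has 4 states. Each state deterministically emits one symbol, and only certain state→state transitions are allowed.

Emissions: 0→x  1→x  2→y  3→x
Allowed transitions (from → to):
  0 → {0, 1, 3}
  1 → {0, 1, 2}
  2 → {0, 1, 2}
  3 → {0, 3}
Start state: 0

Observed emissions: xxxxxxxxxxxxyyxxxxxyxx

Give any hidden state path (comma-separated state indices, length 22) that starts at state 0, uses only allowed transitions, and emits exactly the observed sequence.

0,3,3,0,3,3,0,3,0,3,0,1,2,2,1,1,0,0,1,2,1,0

  t0 'x' -> {0,1,3}, take 0 (start)
  t1 'x' -> {0,1,3}, take 3 (0->3 ok)
  t2 'x' -> {0,1,3}, take 3 (3->3 ok)
  t3 'x' -> {0,1,3}, take 0 (3->0 ok)
  t4 'x' -> {0,1,3}, take 3 (0->3 ok)
  t5 'x' -> {0,1,3}, take 3 (3->3 ok)
  t6 'x' -> {0,1,3}, take 0 (3->0 ok)
  t7 'x' -> {0,1,3}, take 3 (0->3 ok)
  t8 'x' -> {0,1,3}, take 0 (3->0 ok)
  t9 'x' -> {0,1,3}, take 3 (0->3 ok)
  t10 'x' -> {0,1,3}, take 0 (3->0 ok)
  t11 'x' -> {0,1,3}, take 1 (0->1 ok)
  t12 'y' -> {2}, take 2 (1->2 ok)
  t13 'y' -> {2}, take 2 (2->2 ok)
  t14 'x' -> {0,1,3}, take 1 (2->1 ok)
  t15 'x' -> {0,1,3}, take 1 (1->1 ok)
  t16 'x' -> {0,1,3}, take 0 (1->0 ok)
  t17 'x' -> {0,1,3}, take 0 (0->0 ok)
  t18 'x' -> {0,1,3}, take 1 (0->1 ok)
  t19 'y' -> {2}, take 2 (1->2 ok)
  t20 'x' -> {0,1,3}, take 1 (2->1 ok)
  t21 'x' -> {0,1,3}, take 0 (1->0 ok)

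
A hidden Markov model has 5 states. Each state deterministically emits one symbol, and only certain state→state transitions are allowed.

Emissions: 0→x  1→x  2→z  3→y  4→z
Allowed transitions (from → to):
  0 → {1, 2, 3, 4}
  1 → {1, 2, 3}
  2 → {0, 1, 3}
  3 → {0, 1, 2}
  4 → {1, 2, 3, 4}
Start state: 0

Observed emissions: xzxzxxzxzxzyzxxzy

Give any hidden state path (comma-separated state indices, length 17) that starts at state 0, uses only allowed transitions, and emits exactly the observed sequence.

  0: obs=x cand={0,1} pick 0 [start]
  1: obs=z cand={2,4} pick 2 [0->2 ok]
  2: obs=x cand={0,1} pick 1 [2->1 ok]
  3: obs=z cand={2,4} pick 2 [1->2 ok]
  4: obs=x cand={0,1} pick 1 [2->1 ok]
  5: obs=x cand={0,1} pick 1 [1->1 ok]
  6: obs=z cand={2,4} pick 2 [1->2 ok]
  7: obs=x cand={0,1} pick 0 [2->0 ok]
  8: obs=z cand={2,4} pick 4 [0->4 ok]
  9: obs=x cand={0,1} pick 1 [4->1 ok]
  10: obs=z cand={2,4} pick 2 [1->2 ok]
  11: obs=y cand={3} pick 3 [2->3 ok]
  12: obs=z cand={2,4} pick 2 [3->2 ok]
  13: obs=x cand={0,1} pick 1 [2->1 ok]
  14: obs=x cand={0,1} pick 1 [1->1 ok]
  15: obs=z cand={2,4} pick 2 [1->2 ok]
  16: obs=y cand={3} pick 3 [2->3 ok]

0,2,1,2,1,1,2,0,4,1,2,3,2,1,1,2,3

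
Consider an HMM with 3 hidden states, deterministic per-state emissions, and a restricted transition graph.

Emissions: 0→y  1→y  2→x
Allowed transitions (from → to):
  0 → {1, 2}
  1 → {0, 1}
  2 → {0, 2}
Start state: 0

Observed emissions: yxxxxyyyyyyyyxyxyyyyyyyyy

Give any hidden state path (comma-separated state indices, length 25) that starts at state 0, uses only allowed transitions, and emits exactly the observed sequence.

  0: obs=y cand={0,1} pick 0 [start]
  1: obs=x cand={2} pick 2 [0->2 ok]
  2: obs=x cand={2} pick 2 [2->2 ok]
  3: obs=x cand={2} pick 2 [2->2 ok]
  4: obs=x cand={2} pick 2 [2->2 ok]
  5: obs=y cand={0,1} pick 0 [2->0 ok]
  6: obs=y cand={0,1} pick 1 [0->1 ok]
  7: obs=y cand={0,1} pick 1 [1->1 ok]
  8: obs=y cand={0,1} pick 1 [1->1 ok]
  9: obs=y cand={0,1} pick 0 [1->0 ok]
  10: obs=y cand={0,1} pick 1 [0->1 ok]
  11: obs=y cand={0,1} pick 1 [1->1 ok]
  12: obs=y cand={0,1} pick 0 [1->0 ok]
  13: obs=x cand={2} pick 2 [0->2 ok]
  14: obs=y cand={0,1} pick 0 [2->0 ok]
  15: obs=x cand={2} pick 2 [0->2 ok]
  16: obs=y cand={0,1} pick 0 [2->0 ok]
  17: obs=y cand={0,1} pick 1 [0->1 ok]
  18: obs=y cand={0,1} pick 0 [1->0 ok]
  19: obs=y cand={0,1} pick 1 [0->1 ok]
  20: obs=y cand={0,1} pick 0 [1->0 ok]
  21: obs=y cand={0,1} pick 1 [0->1 ok]
  22: obs=y cand={0,1} pick 1 [1->1 ok]
  23: obs=y cand={0,1} pick 0 [1->0 ok]
  24: obs=y cand={0,1} pick 1 [0->1 ok]

0,2,2,2,2,0,1,1,1,0,1,1,0,2,0,2,0,1,0,1,0,1,1,0,1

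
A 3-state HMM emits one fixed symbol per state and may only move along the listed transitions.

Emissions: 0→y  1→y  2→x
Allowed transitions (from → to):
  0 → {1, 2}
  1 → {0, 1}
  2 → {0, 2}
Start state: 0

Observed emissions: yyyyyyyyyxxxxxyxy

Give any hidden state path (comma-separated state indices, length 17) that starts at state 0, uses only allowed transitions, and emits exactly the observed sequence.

  t0 'y' -> {0,1}, take 0 (start)
  t1 'y' -> {0,1}, take 1 (0->1 ok)
  t2 'y' -> {0,1}, take 1 (1->1 ok)
  t3 'y' -> {0,1}, take 1 (1->1 ok)
  t4 'y' -> {0,1}, take 0 (1->0 ok)
  t5 'y' -> {0,1}, take 1 (0->1 ok)
  t6 'y' -> {0,1}, take 0 (1->0 ok)
  t7 'y' -> {0,1}, take 1 (0->1 ok)
  t8 'y' -> {0,1}, take 0 (1->0 ok)
  t9 'x' -> {2}, take 2 (0->2 ok)
  t10 'x' -> {2}, take 2 (2->2 ok)
  t11 'x' -> {2}, take 2 (2->2 ok)
  t12 'x' -> {2}, take 2 (2->2 ok)
  t13 'x' -> {2}, take 2 (2->2 ok)
  t14 'y' -> {0,1}, take 0 (2->0 ok)
  t15 'x' -> {2}, take 2 (0->2 ok)
  t16 'y' -> {0,1}, take 0 (2->0 ok)

0,1,1,1,0,1,0,1,0,2,2,2,2,2,0,2,0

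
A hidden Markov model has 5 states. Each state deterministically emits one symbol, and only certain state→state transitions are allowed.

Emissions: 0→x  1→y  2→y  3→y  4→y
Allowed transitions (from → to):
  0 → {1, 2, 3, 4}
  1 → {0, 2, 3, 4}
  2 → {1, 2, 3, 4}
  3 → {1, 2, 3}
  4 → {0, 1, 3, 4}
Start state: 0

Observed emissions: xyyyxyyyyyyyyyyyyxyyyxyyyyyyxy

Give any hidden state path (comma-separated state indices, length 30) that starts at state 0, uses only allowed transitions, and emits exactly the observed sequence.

  t0 'x' -> {0}, take 0 (start)
  t1 'y' -> {1,2,3,4}, take 3 (0->3 ok)
  t2 'y' -> {1,2,3,4}, take 2 (3->2 ok)
  t3 'y' -> {1,2,3,4}, take 4 (2->4 ok)
  t4 'x' -> {0}, take 0 (4->0 ok)
  t5 'y' -> {1,2,3,4}, take 2 (0->2 ok)
  t6 'y' -> {1,2,3,4}, take 3 (2->3 ok)
  t7 'y' -> {1,2,3,4}, take 2 (3->2 ok)
  t8 'y' -> {1,2,3,4}, take 2 (2->2 ok)
  t9 'y' -> {1,2,3,4}, take 3 (2->3 ok)
  t10 'y' -> {1,2,3,4}, take 3 (3->3 ok)
  t11 'y' -> {1,2,3,4}, take 1 (3->1 ok)
  t12 'y' -> {1,2,3,4}, take 4 (1->4 ok)
  t13 'y' -> {1,2,3,4}, take 3 (4->3 ok)
  t14 'y' -> {1,2,3,4}, take 2 (3->2 ok)
  t15 'y' -> {1,2,3,4}, take 4 (2->4 ok)
  t16 'y' -> {1,2,3,4}, take 1 (4->1 ok)
  t17 'x' -> {0}, take 0 (1->0 ok)
  t18 'y' -> {1,2,3,4}, take 3 (0->3 ok)
  t19 'y' -> {1,2,3,4}, take 2 (3->2 ok)
  t20 'y' -> {1,2,3,4}, take 4 (2->4 ok)
  t21 'x' -> {0}, take 0 (4->0 ok)
  t22 'y' -> {1,2,3,4}, take 1 (0->1 ok)
  t23 'y' -> {1,2,3,4}, take 3 (1->3 ok)
  t24 'y' -> {1,2,3,4}, take 2 (3->2 ok)
  t25 'y' -> {1,2,3,4}, take 1 (2->1 ok)
  t26 'y' -> {1,2,3,4}, take 2 (1->2 ok)
  t27 'y' -> {1,2,3,4}, take 1 (2->1 ok)
  t28 'x' -> {0}, take 0 (1->0 ok)
  t29 'y' -> {1,2,3,4}, take 2 (0->2 ok)

0,3,2,4,0,2,3,2,2,3,3,1,4,3,2,4,1,0,3,2,4,0,1,3,2,1,2,1,0,2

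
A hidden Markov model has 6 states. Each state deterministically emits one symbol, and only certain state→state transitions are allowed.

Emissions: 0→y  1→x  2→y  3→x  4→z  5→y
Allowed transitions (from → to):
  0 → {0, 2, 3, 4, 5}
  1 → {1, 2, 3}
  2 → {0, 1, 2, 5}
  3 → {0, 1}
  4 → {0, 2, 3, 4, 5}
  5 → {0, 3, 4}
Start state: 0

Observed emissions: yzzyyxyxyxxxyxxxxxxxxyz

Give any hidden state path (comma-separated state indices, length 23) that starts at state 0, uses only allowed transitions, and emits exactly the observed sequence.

  pos 0: y in {0,2,5}, choose 0; start
  pos 1: z in {4}, choose 4; 0->4 ok
  pos 2: z in {4}, choose 4; 4->4 ok
  pos 3: y in {0,2,5}, choose 2; 4->2 ok
  pos 4: y in {0,2,5}, choose 0; 2->0 ok
  pos 5: x in {1,3}, choose 3; 0->3 ok
  pos 6: y in {0,2,5}, choose 0; 3->0 ok
  pos 7: x in {1,3}, choose 3; 0->3 ok
  pos 8: y in {0,2,5}, choose 0; 3->0 ok
  pos 9: x in {1,3}, choose 3; 0->3 ok
  pos 10: x in {1,3}, choose 1; 3->1 ok
  pos 11: x in {1,3}, choose 3; 1->3 ok
  pos 12: y in {0,2,5}, choose 0; 3->0 ok
  pos 13: x in {1,3}, choose 3; 0->3 ok
  pos 14: x in {1,3}, choose 1; 3->1 ok
  pos 15: x in {1,3}, choose 1; 1->1 ok
  pos 16: x in {1,3}, choose 3; 1->3 ok
  pos 17: x in {1,3}, choose 1; 3->1 ok
  pos 18: x in {1,3}, choose 3; 1->3 ok
  pos 19: x in {1,3}, choose 1; 3->1 ok
  pos 20: x in {1,3}, choose 3; 1->3 ok
  pos 21: y in {0,2,5}, choose 0; 3->0 ok
  pos 22: z in {4}, choose 4; 0->4 ok

0,4,4,2,0,3,0,3,0,3,1,3,0,3,1,1,3,1,3,1,3,0,4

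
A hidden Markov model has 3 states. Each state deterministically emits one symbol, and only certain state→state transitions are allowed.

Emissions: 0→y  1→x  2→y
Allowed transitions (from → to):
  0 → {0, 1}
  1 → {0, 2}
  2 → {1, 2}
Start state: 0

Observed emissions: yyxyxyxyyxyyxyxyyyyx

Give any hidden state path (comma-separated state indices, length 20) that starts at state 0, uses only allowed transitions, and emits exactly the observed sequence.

0,0,1,2,1,2,1,0,0,1,2,2,1,0,1,0,0,0,0,1

  [0] y  {0,2}  => 0  start
  [1] y  {0,2}  => 0  0->0 ok
  [2] x  {1}  => 1  0->1 ok
  [3] y  {0,2}  => 2  1->2 ok
  [4] x  {1}  => 1  2->1 ok
  [5] y  {0,2}  => 2  1->2 ok
  [6] x  {1}  => 1  2->1 ok
  [7] y  {0,2}  => 0  1->0 ok
  [8] y  {0,2}  => 0  0->0 ok
  [9] x  {1}  => 1  0->1 ok
  [10] y  {0,2}  => 2  1->2 ok
  [11] y  {0,2}  => 2  2->2 ok
  [12] x  {1}  => 1  2->1 ok
  [13] y  {0,2}  => 0  1->0 ok
  [14] x  {1}  => 1  0->1 ok
  [15] y  {0,2}  => 0  1->0 ok
  [16] y  {0,2}  => 0  0->0 ok
  [17] y  {0,2}  => 0  0->0 ok
  [18] y  {0,2}  => 0  0->0 ok
  [19] x  {1}  => 1  0->1 ok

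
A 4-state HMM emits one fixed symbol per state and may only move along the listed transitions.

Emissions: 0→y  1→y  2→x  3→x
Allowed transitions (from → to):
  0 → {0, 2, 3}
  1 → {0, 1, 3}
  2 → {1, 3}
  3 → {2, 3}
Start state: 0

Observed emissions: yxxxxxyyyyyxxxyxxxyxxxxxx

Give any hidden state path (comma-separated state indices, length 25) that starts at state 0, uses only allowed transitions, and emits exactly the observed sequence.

0,2,3,3,3,2,1,1,1,0,0,2,3,2,1,3,3,2,1,3,2,3,2,3,3

  pos 0: y in {0,1}, choose 0; start
  pos 1: x in {2,3}, choose 2; 0->2 ok
  pos 2: x in {2,3}, choose 3; 2->3 ok
  pos 3: x in {2,3}, choose 3; 3->3 ok
  pos 4: x in {2,3}, choose 3; 3->3 ok
  pos 5: x in {2,3}, choose 2; 3->2 ok
  pos 6: y in {0,1}, choose 1; 2->1 ok
  pos 7: y in {0,1}, choose 1; 1->1 ok
  pos 8: y in {0,1}, choose 1; 1->1 ok
  pos 9: y in {0,1}, choose 0; 1->0 ok
  pos 10: y in {0,1}, choose 0; 0->0 ok
  pos 11: x in {2,3}, choose 2; 0->2 ok
  pos 12: x in {2,3}, choose 3; 2->3 ok
  pos 13: x in {2,3}, choose 2; 3->2 ok
  pos 14: y in {0,1}, choose 1; 2->1 ok
  pos 15: x in {2,3}, choose 3; 1->3 ok
  pos 16: x in {2,3}, choose 3; 3->3 ok
  pos 17: x in {2,3}, choose 2; 3->2 ok
  pos 18: y in {0,1}, choose 1; 2->1 ok
  pos 19: x in {2,3}, choose 3; 1->3 ok
  pos 20: x in {2,3}, choose 2; 3->2 ok
  pos 21: x in {2,3}, choose 3; 2->3 ok
  pos 22: x in {2,3}, choose 2; 3->2 ok
  pos 23: x in {2,3}, choose 3; 2->3 ok
  pos 24: x in {2,3}, choose 3; 3->3 ok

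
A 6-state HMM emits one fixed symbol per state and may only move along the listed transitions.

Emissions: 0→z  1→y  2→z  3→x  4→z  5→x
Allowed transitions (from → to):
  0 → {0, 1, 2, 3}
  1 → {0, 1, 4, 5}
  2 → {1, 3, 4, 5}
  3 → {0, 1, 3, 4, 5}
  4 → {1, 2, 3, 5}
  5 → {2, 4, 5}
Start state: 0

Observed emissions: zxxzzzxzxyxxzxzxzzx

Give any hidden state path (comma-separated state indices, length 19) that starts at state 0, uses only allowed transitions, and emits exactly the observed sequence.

0,3,3,0,2,4,5,4,3,1,5,5,2,5,4,5,4,2,5

  t0 'z' -> {0,2,4}, take 0 (start)
  t1 'x' -> {3,5}, take 3 (0->3 ok)
  t2 'x' -> {3,5}, take 3 (3->3 ok)
  t3 'z' -> {0,2,4}, take 0 (3->0 ok)
  t4 'z' -> {0,2,4}, take 2 (0->2 ok)
  t5 'z' -> {0,2,4}, take 4 (2->4 ok)
  t6 'x' -> {3,5}, take 5 (4->5 ok)
  t7 'z' -> {0,2,4}, take 4 (5->4 ok)
  t8 'x' -> {3,5}, take 3 (4->3 ok)
  t9 'y' -> {1}, take 1 (3->1 ok)
  t10 'x' -> {3,5}, take 5 (1->5 ok)
  t11 'x' -> {3,5}, take 5 (5->5 ok)
  t12 'z' -> {0,2,4}, take 2 (5->2 ok)
  t13 'x' -> {3,5}, take 5 (2->5 ok)
  t14 'z' -> {0,2,4}, take 4 (5->4 ok)
  t15 'x' -> {3,5}, take 5 (4->5 ok)
  t16 'z' -> {0,2,4}, take 4 (5->4 ok)
  t17 'z' -> {0,2,4}, take 2 (4->2 ok)
  t18 'x' -> {3,5}, take 5 (2->5 ok)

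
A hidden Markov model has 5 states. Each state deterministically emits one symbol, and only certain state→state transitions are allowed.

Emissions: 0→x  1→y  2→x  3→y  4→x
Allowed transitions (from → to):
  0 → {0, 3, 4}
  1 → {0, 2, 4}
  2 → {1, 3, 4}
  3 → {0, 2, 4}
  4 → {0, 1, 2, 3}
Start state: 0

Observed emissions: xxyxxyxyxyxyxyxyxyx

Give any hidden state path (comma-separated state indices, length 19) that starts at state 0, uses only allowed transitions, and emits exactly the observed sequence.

0,4,3,4,2,3,0,3,4,1,0,3,4,3,2,1,0,3,2

  0: obs=x cand={0,2,4} pick 0 [start]
  1: obs=x cand={0,2,4} pick 4 [0->4 ok]
  2: obs=y cand={1,3} pick 3 [4->3 ok]
  3: obs=x cand={0,2,4} pick 4 [3->4 ok]
  4: obs=x cand={0,2,4} pick 2 [4->2 ok]
  5: obs=y cand={1,3} pick 3 [2->3 ok]
  6: obs=x cand={0,2,4} pick 0 [3->0 ok]
  7: obs=y cand={1,3} pick 3 [0->3 ok]
  8: obs=x cand={0,2,4} pick 4 [3->4 ok]
  9: obs=y cand={1,3} pick 1 [4->1 ok]
  10: obs=x cand={0,2,4} pick 0 [1->0 ok]
  11: obs=y cand={1,3} pick 3 [0->3 ok]
  12: obs=x cand={0,2,4} pick 4 [3->4 ok]
  13: obs=y cand={1,3} pick 3 [4->3 ok]
  14: obs=x cand={0,2,4} pick 2 [3->2 ok]
  15: obs=y cand={1,3} pick 1 [2->1 ok]
  16: obs=x cand={0,2,4} pick 0 [1->0 ok]
  17: obs=y cand={1,3} pick 3 [0->3 ok]
  18: obs=x cand={0,2,4} pick 2 [3->2 ok]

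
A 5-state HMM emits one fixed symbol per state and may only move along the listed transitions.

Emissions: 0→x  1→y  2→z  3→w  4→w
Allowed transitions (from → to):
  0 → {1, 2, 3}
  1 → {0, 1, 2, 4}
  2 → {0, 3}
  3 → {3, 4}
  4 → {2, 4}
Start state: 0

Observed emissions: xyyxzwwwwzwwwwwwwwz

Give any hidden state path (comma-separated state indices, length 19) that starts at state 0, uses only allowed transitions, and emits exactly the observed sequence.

  0: obs=x cand={0} pick 0 [start]
  1: obs=y cand={1} pick 1 [0->1 ok]
  2: obs=y cand={1} pick 1 [1->1 ok]
  3: obs=x cand={0} pick 0 [1->0 ok]
  4: obs=z cand={2} pick 2 [0->2 ok]
  5: obs=w cand={3,4} pick 3 [2->3 ok]
  6: obs=w cand={3,4} pick 4 [3->4 ok]
  7: obs=w cand={3,4} pick 4 [4->4 ok]
  8: obs=w cand={3,4} pick 4 [4->4 ok]
  9: obs=z cand={2} pick 2 [4->2 ok]
  10: obs=w cand={3,4} pick 3 [2->3 ok]
  11: obs=w cand={3,4} pick 3 [3->3 ok]
  12: obs=w cand={3,4} pick 3 [3->3 ok]
  13: obs=w cand={3,4} pick 3 [3->3 ok]
  14: obs=w cand={3,4} pick 3 [3->3 ok]
  15: obs=w cand={3,4} pick 3 [3->3 ok]
  16: obs=w cand={3,4} pick 3 [3->3 ok]
  17: obs=w cand={3,4} pick 4 [3->4 ok]
  18: obs=z cand={2} pick 2 [4->2 ok]

0,1,1,0,2,3,4,4,4,2,3,3,3,3,3,3,3,4,2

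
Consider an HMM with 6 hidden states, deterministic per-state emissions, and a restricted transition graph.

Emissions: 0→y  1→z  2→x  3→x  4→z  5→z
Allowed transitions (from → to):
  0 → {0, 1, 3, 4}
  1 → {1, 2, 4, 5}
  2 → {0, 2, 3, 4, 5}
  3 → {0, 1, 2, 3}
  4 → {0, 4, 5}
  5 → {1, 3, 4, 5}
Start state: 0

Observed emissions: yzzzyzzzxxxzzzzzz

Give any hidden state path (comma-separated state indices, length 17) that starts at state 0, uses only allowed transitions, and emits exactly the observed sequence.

  0: obs=y cand={0} pick 0 [start]
  1: obs=z cand={1,4,5} pick 1 [0->1 ok]
  2: obs=z cand={1,4,5} pick 5 [1->5 ok]
  3: obs=z cand={1,4,5} pick 4 [5->4 ok]
  4: obs=y cand={0} pick 0 [4->0 ok]
  5: obs=z cand={1,4,5} pick 4 [0->4 ok]
  6: obs=z cand={1,4,5} pick 4 [4->4 ok]
  7: obs=z cand={1,4,5} pick 5 [4->5 ok]
  8: obs=x cand={2,3} pick 3 [5->3 ok]
  9: obs=x cand={2,3} pick 2 [3->2 ok]
  10: obs=x cand={2,3} pick 3 [2->3 ok]
  11: obs=z cand={1,4,5} pick 1 [3->1 ok]
  12: obs=z cand={1,4,5} pick 1 [1->1 ok]
  13: obs=z cand={1,4,5} pick 5 [1->5 ok]
  14: obs=z cand={1,4,5} pick 4 [5->4 ok]
  15: obs=z cand={1,4,5} pick 4 [4->4 ok]
  16: obs=z cand={1,4,5} pick 4 [4->4 ok]

0,1,5,4,0,4,4,5,3,2,3,1,1,5,4,4,4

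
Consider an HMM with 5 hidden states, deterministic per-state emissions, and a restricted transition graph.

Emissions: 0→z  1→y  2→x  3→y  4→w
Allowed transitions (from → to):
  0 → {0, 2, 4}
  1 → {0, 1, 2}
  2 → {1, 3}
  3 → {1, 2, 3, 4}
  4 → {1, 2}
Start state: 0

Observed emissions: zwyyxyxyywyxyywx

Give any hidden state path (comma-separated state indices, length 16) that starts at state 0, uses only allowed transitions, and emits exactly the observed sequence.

  0: obs=z cand={0} pick 0 [start]
  1: obs=w cand={4} pick 4 [0->4 ok]
  2: obs=y cand={1,3} pick 1 [4->1 ok]
  3: obs=y cand={1,3} pick 1 [1->1 ok]
  4: obs=x cand={2} pick 2 [1->2 ok]
  5: obs=y cand={1,3} pick 3 [2->3 ok]
  6: obs=x cand={2} pick 2 [3->2 ok]
  7: obs=y cand={1,3} pick 3 [2->3 ok]
  8: obs=y cand={1,3} pick 3 [3->3 ok]
  9: obs=w cand={4} pick 4 [3->4 ok]
  10: obs=y cand={1,3} pick 1 [4->1 ok]
  11: obs=x cand={2} pick 2 [1->2 ok]
  12: obs=y cand={1,3} pick 3 [2->3 ok]
  13: obs=y cand={1,3} pick 3 [3->3 ok]
  14: obs=w cand={4} pick 4 [3->4 ok]
  15: obs=x cand={2} pick 2 [4->2 ok]

0,4,1,1,2,3,2,3,3,4,1,2,3,3,4,2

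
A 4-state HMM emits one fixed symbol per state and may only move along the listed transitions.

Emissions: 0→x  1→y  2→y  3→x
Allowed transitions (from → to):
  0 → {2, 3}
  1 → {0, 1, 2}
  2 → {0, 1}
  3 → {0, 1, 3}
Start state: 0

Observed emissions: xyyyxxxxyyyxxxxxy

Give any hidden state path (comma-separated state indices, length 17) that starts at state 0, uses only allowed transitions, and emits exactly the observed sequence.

  [0] x  {0,3}  => 0  start
  [1] y  {1,2}  => 2  0->2 ok
  [2] y  {1,2}  => 1  2->1 ok
  [3] y  {1,2}  => 2  1->2 ok
  [4] x  {0,3}  => 0  2->0 ok
  [5] x  {0,3}  => 3  0->3 ok
  [6] x  {0,3}  => 3  3->3 ok
  [7] x  {0,3}  => 3  3->3 ok
  [8] y  {1,2}  => 1  3->1 ok
  [9] y  {1,2}  => 2  1->2 ok
  [10] y  {1,2}  => 1  2->1 ok
  [11] x  {0,3}  => 0  1->0 ok
  [12] x  {0,3}  => 3  0->3 ok
  [13] x  {0,3}  => 3  3->3 ok
  [14] x  {0,3}  => 0  3->0 ok
  [15] x  {0,3}  => 3  0->3 ok
  [16] y  {1,2}  => 1  3->1 ok

0,2,1,2,0,3,3,3,1,2,1,0,3,3,0,3,1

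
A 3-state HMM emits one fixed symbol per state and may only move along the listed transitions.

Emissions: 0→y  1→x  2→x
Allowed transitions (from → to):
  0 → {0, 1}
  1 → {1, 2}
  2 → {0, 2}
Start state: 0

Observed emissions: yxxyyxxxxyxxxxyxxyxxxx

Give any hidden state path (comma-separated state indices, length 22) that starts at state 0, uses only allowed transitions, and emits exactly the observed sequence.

0,1,2,0,0,1,2,2,2,0,1,1,1,2,0,1,2,0,1,1,1,2

  0: obs=y cand={0} pick 0 [start]
  1: obs=x cand={1,2} pick 1 [0->1 ok]
  2: obs=x cand={1,2} pick 2 [1->2 ok]
  3: obs=y cand={0} pick 0 [2->0 ok]
  4: obs=y cand={0} pick 0 [0->0 ok]
  5: obs=x cand={1,2} pick 1 [0->1 ok]
  6: obs=x cand={1,2} pick 2 [1->2 ok]
  7: obs=x cand={1,2} pick 2 [2->2 ok]
  8: obs=x cand={1,2} pick 2 [2->2 ok]
  9: obs=y cand={0} pick 0 [2->0 ok]
  10: obs=x cand={1,2} pick 1 [0->1 ok]
  11: obs=x cand={1,2} pick 1 [1->1 ok]
  12: obs=x cand={1,2} pick 1 [1->1 ok]
  13: obs=x cand={1,2} pick 2 [1->2 ok]
  14: obs=y cand={0} pick 0 [2->0 ok]
  15: obs=x cand={1,2} pick 1 [0->1 ok]
  16: obs=x cand={1,2} pick 2 [1->2 ok]
  17: obs=y cand={0} pick 0 [2->0 ok]
  18: obs=x cand={1,2} pick 1 [0->1 ok]
  19: obs=x cand={1,2} pick 1 [1->1 ok]
  20: obs=x cand={1,2} pick 1 [1->1 ok]
  21: obs=x cand={1,2} pick 2 [1->2 ok]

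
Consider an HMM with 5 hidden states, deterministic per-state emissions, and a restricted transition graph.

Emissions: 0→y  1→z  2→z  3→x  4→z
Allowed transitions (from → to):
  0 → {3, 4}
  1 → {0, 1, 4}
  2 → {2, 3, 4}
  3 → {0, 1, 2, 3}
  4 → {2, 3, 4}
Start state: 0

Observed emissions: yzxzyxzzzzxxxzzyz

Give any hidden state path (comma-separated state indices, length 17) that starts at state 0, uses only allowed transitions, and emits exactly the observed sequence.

  pos 0: y in {0}, choose 0; start
  pos 1: z in {1,2,4}, choose 4; 0->4 ok
  pos 2: x in {3}, choose 3; 4->3 ok
  pos 3: z in {1,2,4}, choose 1; 3->1 ok
  pos 4: y in {0}, choose 0; 1->0 ok
  pos 5: x in {3}, choose 3; 0->3 ok
  pos 6: z in {1,2,4}, choose 2; 3->2 ok
  pos 7: z in {1,2,4}, choose 4; 2->4 ok
  pos 8: z in {1,2,4}, choose 4; 4->4 ok
  pos 9: z in {1,2,4}, choose 4; 4->4 ok
  pos 10: x in {3}, choose 3; 4->3 ok
  pos 11: x in {3}, choose 3; 3->3 ok
  pos 12: x in {3}, choose 3; 3->3 ok
  pos 13: z in {1,2,4}, choose 1; 3->1 ok
  pos 14: z in {1,2,4}, choose 1; 1->1 ok
  pos 15: y in {0}, choose 0; 1->0 ok
  pos 16: z in {1,2,4}, choose 4; 0->4 ok

0,4,3,1,0,3,2,4,4,4,3,3,3,1,1,0,4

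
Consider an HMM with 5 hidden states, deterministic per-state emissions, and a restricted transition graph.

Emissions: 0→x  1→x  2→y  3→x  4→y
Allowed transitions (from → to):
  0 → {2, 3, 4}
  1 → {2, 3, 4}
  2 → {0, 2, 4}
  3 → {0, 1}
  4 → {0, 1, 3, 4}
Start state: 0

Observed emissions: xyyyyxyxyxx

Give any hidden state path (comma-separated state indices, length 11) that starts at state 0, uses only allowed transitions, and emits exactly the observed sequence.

0,2,2,2,2,0,2,0,4,0,3

  pos 0: x in {0,1,3}, choose 0; start
  pos 1: y in {2,4}, choose 2; 0->2 ok
  pos 2: y in {2,4}, choose 2; 2->2 ok
  pos 3: y in {2,4}, choose 2; 2->2 ok
  pos 4: y in {2,4}, choose 2; 2->2 ok
  pos 5: x in {0,1,3}, choose 0; 2->0 ok
  pos 6: y in {2,4}, choose 2; 0->2 ok
  pos 7: x in {0,1,3}, choose 0; 2->0 ok
  pos 8: y in {2,4}, choose 4; 0->4 ok
  pos 9: x in {0,1,3}, choose 0; 4->0 ok
  pos 10: x in {0,1,3}, choose 3; 0->3 ok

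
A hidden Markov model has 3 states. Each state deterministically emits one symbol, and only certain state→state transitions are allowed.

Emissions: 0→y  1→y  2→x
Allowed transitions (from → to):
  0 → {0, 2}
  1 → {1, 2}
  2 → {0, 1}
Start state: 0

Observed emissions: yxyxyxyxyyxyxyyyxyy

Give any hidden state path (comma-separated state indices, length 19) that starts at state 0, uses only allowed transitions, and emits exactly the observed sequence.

  0: obs=y cand={0,1} pick 0 [start]
  1: obs=x cand={2} pick 2 [0->2 ok]
  2: obs=y cand={0,1} pick 0 [2->0 ok]
  3: obs=x cand={2} pick 2 [0->2 ok]
  4: obs=y cand={0,1} pick 1 [2->1 ok]
  5: obs=x cand={2} pick 2 [1->2 ok]
  6: obs=y cand={0,1} pick 0 [2->0 ok]
  7: obs=x cand={2} pick 2 [0->2 ok]
  8: obs=y cand={0,1} pick 0 [2->0 ok]
  9: obs=y cand={0,1} pick 0 [0->0 ok]
  10: obs=x cand={2} pick 2 [0->2 ok]
  11: obs=y cand={0,1} pick 0 [2->0 ok]
  12: obs=x cand={2} pick 2 [0->2 ok]
  13: obs=y cand={0,1} pick 1 [2->1 ok]
  14: obs=y cand={0,1} pick 1 [1->1 ok]
  15: obs=y cand={0,1} pick 1 [1->1 ok]
  16: obs=x cand={2} pick 2 [1->2 ok]
  17: obs=y cand={0,1} pick 1 [2->1 ok]
  18: obs=y cand={0,1} pick 1 [1->1 ok]

0,2,0,2,1,2,0,2,0,0,2,0,2,1,1,1,2,1,1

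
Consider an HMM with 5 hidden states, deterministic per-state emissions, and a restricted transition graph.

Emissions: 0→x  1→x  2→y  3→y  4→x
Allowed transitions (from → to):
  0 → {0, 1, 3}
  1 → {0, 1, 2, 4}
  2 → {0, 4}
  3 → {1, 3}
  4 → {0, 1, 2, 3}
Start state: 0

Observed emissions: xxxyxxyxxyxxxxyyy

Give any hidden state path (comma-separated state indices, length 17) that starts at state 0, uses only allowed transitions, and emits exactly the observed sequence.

0,1,4,3,1,1,2,0,1,2,4,0,1,0,3,3,3

  [0] x  {0,1,4}  => 0  start
  [1] x  {0,1,4}  => 1  0->1 ok
  [2] x  {0,1,4}  => 4  1->4 ok
  [3] y  {2,3}  => 3  4->3 ok
  [4] x  {0,1,4}  => 1  3->1 ok
  [5] x  {0,1,4}  => 1  1->1 ok
  [6] y  {2,3}  => 2  1->2 ok
  [7] x  {0,1,4}  => 0  2->0 ok
  [8] x  {0,1,4}  => 1  0->1 ok
  [9] y  {2,3}  => 2  1->2 ok
  [10] x  {0,1,4}  => 4  2->4 ok
  [11] x  {0,1,4}  => 0  4->0 ok
  [12] x  {0,1,4}  => 1  0->1 ok
  [13] x  {0,1,4}  => 0  1->0 ok
  [14] y  {2,3}  => 3  0->3 ok
  [15] y  {2,3}  => 3  3->3 ok
  [16] y  {2,3}  => 3  3->3 ok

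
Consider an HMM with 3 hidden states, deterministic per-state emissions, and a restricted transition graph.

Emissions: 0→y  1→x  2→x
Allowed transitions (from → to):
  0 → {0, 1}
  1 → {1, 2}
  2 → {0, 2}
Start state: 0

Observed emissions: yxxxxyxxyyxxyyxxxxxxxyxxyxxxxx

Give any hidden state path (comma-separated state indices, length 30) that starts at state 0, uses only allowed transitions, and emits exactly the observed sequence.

  0: obs=y cand={0} pick 0 [start]
  1: obs=x cand={1,2} pick 1 [0->1 ok]
  2: obs=x cand={1,2} pick 2 [1->2 ok]
  3: obs=x cand={1,2} pick 2 [2->2 ok]
  4: obs=x cand={1,2} pick 2 [2->2 ok]
  5: obs=y cand={0} pick 0 [2->0 ok]
  6: obs=x cand={1,2} pick 1 [0->1 ok]
  7: obs=x cand={1,2} pick 2 [1->2 ok]
  8: obs=y cand={0} pick 0 [2->0 ok]
  9: obs=y cand={0} pick 0 [0->0 ok]
  10: obs=x cand={1,2} pick 1 [0->1 ok]
  11: obs=x cand={1,2} pick 2 [1->2 ok]
  12: obs=y cand={0} pick 0 [2->0 ok]
  13: obs=y cand={0} pick 0 [0->0 ok]
  14: obs=x cand={1,2} pick 1 [0->1 ok]
  15: obs=x cand={1,2} pick 1 [1->1 ok]
  16: obs=x cand={1,2} pick 1 [1->1 ok]
  17: obs=x cand={1,2} pick 1 [1->1 ok]
  18: obs=x cand={1,2} pick 1 [1->1 ok]
  19: obs=x cand={1,2} pick 1 [1->1 ok]
  20: obs=x cand={1,2} pick 2 [1->2 ok]
  21: obs=y cand={0} pick 0 [2->0 ok]
  22: obs=x cand={1,2} pick 1 [0->1 ok]
  23: obs=x cand={1,2} pick 2 [1->2 ok]
  24: obs=y cand={0} pick 0 [2->0 ok]
  25: obs=x cand={1,2} pick 1 [0->1 ok]
  26: obs=x cand={1,2} pick 1 [1->1 ok]
  27: obs=x cand={1,2} pick 1 [1->1 ok]
  28: obs=x cand={1,2} pick 2 [1->2 ok]
  29: obs=x cand={1,2} pick 2 [2->2 ok]

0,1,2,2,2,0,1,2,0,0,1,2,0,0,1,1,1,1,1,1,2,0,1,2,0,1,1,1,2,2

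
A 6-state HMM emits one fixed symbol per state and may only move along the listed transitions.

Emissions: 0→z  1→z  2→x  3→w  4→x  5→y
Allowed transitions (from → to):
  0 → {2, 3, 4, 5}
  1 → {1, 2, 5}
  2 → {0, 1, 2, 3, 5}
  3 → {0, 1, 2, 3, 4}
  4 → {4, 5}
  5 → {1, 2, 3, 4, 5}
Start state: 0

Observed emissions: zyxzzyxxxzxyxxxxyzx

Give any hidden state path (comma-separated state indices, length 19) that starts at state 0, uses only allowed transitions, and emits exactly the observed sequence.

0,5,2,1,1,5,2,2,2,0,2,5,4,4,4,4,5,1,2

  0: obs=z cand={0,1} pick 0 [start]
  1: obs=y cand={5} pick 5 [0->5 ok]
  2: obs=x cand={2,4} pick 2 [5->2 ok]
  3: obs=z cand={0,1} pick 1 [2->1 ok]
  4: obs=z cand={0,1} pick 1 [1->1 ok]
  5: obs=y cand={5} pick 5 [1->5 ok]
  6: obs=x cand={2,4} pick 2 [5->2 ok]
  7: obs=x cand={2,4} pick 2 [2->2 ok]
  8: obs=x cand={2,4} pick 2 [2->2 ok]
  9: obs=z cand={0,1} pick 0 [2->0 ok]
  10: obs=x cand={2,4} pick 2 [0->2 ok]
  11: obs=y cand={5} pick 5 [2->5 ok]
  12: obs=x cand={2,4} pick 4 [5->4 ok]
  13: obs=x cand={2,4} pick 4 [4->4 ok]
  14: obs=x cand={2,4} pick 4 [4->4 ok]
  15: obs=x cand={2,4} pick 4 [4->4 ok]
  16: obs=y cand={5} pick 5 [4->5 ok]
  17: obs=z cand={0,1} pick 1 [5->1 ok]
  18: obs=x cand={2,4} pick 2 [1->2 ok]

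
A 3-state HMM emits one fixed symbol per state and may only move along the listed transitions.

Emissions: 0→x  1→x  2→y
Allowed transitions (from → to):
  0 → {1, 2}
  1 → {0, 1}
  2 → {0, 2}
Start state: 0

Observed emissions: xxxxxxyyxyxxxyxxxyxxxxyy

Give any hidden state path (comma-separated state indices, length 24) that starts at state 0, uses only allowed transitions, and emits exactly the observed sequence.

0,1,1,1,1,0,2,2,0,2,0,1,0,2,0,1,0,2,0,1,1,0,2,2

  0: obs=x cand={0,1} pick 0 [start]
  1: obs=x cand={0,1} pick 1 [0->1 ok]
  2: obs=x cand={0,1} pick 1 [1->1 ok]
  3: obs=x cand={0,1} pick 1 [1->1 ok]
  4: obs=x cand={0,1} pick 1 [1->1 ok]
  5: obs=x cand={0,1} pick 0 [1->0 ok]
  6: obs=y cand={2} pick 2 [0->2 ok]
  7: obs=y cand={2} pick 2 [2->2 ok]
  8: obs=x cand={0,1} pick 0 [2->0 ok]
  9: obs=y cand={2} pick 2 [0->2 ok]
  10: obs=x cand={0,1} pick 0 [2->0 ok]
  11: obs=x cand={0,1} pick 1 [0->1 ok]
  12: obs=x cand={0,1} pick 0 [1->0 ok]
  13: obs=y cand={2} pick 2 [0->2 ok]
  14: obs=x cand={0,1} pick 0 [2->0 ok]
  15: obs=x cand={0,1} pick 1 [0->1 ok]
  16: obs=x cand={0,1} pick 0 [1->0 ok]
  17: obs=y cand={2} pick 2 [0->2 ok]
  18: obs=x cand={0,1} pick 0 [2->0 ok]
  19: obs=x cand={0,1} pick 1 [0->1 ok]
  20: obs=x cand={0,1} pick 1 [1->1 ok]
  21: obs=x cand={0,1} pick 0 [1->0 ok]
  22: obs=y cand={2} pick 2 [0->2 ok]
  23: obs=y cand={2} pick 2 [2->2 ok]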